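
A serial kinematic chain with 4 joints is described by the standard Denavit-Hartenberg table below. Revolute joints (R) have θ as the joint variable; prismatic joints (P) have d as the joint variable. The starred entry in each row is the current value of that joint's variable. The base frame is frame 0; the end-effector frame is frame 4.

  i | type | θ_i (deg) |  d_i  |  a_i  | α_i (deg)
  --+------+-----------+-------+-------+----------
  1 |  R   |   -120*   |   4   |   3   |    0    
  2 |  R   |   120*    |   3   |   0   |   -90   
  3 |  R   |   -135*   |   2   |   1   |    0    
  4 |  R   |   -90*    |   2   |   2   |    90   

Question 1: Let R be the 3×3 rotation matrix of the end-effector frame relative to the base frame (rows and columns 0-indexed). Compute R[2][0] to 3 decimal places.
End-effector x-axis (col 0 of R) = (-0.7071,0.0000,-0.7071)
R[2][0] = -0.7071

-0.707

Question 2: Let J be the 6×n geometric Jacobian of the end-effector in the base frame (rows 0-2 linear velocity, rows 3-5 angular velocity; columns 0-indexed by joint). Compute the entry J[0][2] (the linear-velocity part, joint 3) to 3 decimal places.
axis z_2 = (0.0000,1.0000,0.0000); lever o_n−o_2 = (-2.1213,4.0000,-0.7071)
cross product → J_v[:, 2] = (-0.7071,-0.0000,2.1213)
J_ω[:, 2] = z_2
entry J[0][2] = -0.7071

-0.707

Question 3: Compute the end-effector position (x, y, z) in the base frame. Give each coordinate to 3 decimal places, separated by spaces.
-3.621 1.402 6.293

after link 1: o_1 = (-1.5000, -2.5981, 4.0000)
after link 2: o_2 = (-1.5000, -2.5981, 7.0000)
after link 3: o_3 = (-2.2071, -0.5981, 7.7071)
after link 4: o_4 = (-3.6213, 1.4019, 6.2929)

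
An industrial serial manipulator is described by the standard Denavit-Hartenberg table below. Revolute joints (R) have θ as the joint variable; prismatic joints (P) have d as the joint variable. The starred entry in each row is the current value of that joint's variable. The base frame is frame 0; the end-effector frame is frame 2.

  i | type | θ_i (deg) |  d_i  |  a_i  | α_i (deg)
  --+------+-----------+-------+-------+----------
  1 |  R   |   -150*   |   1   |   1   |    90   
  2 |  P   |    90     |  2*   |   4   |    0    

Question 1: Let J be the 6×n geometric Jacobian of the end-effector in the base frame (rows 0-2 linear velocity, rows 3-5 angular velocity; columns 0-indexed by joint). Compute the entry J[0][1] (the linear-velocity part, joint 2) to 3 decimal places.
-0.500

prismatic axis z_1 = (-0.5000,0.8660,0.0000)
J_v[:, 1] = z_1; J_ω[:, 1] = (0,0,0)
entry J[0][1] = -0.5000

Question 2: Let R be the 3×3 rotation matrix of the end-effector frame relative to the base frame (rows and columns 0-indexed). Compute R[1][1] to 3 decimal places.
0.500

End-effector y-axis (col 1 of R) = (0.8660,0.5000,0.0000)
R[1][1] = 0.5000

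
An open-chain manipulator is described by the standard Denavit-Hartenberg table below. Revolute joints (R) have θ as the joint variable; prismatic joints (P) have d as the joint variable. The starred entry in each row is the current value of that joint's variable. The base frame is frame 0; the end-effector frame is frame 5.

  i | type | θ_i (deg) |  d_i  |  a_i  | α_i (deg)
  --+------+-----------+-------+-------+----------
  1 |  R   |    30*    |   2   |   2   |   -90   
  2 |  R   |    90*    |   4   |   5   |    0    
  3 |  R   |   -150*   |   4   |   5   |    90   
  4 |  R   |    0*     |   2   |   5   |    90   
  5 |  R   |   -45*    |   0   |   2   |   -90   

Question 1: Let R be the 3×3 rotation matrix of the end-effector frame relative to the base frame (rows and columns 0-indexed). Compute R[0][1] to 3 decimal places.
End-effector y-axis (col 1 of R) = (-0.5000,0.8660,0.0000)
R[0][1] = -0.5000

-0.500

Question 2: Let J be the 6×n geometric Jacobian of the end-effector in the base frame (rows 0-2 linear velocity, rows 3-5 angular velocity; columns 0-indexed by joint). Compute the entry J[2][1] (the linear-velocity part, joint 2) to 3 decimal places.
axis z_1 = (-0.5000,0.8660,0.0000); lever o_n−o_1 = (0.5032,9.5281,5.1779)
cross product → J_v[:, 1] = (4.4842,2.5889,-5.1998)
J_ω[:, 1] = z_1
entry J[2][1] = -5.1998

-5.200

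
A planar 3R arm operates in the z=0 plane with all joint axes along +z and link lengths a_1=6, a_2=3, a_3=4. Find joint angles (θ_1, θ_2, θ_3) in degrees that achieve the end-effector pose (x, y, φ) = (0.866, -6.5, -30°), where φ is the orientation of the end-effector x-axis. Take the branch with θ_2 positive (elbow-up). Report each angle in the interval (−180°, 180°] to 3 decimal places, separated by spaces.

-150.000 120.000 0.000

wrist centre = target − a_3·(cos φ, sin φ) = (-2.5981, -4.5000)
cos θ_2 = (27.0001−6²−3²)/(2·6·3) = -0.5000; θ_2 = 119.9998° (elbow-up)
β = atan2(-4.5000,-2.5981) = -120.0002°; ψ = atan2(2.5981,4.5000) = 30.0000°
θ_1 = β − ψ = -150.0002°
θ_3 = φ − θ_1 − θ_2 = 0.0005° (wrapped to (-180°,180°])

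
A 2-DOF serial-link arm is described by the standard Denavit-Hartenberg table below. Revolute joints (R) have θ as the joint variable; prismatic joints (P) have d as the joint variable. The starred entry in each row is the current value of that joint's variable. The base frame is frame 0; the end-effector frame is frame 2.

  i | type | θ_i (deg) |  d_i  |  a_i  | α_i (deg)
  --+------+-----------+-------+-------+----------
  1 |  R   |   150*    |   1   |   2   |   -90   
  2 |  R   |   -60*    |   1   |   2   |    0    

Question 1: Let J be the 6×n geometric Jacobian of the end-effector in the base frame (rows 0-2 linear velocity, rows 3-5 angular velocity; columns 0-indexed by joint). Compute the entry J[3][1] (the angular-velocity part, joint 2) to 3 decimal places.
-0.500

axis z_1 = (-0.5000,-0.8660,0.0000); lever o_n−o_1 = (-1.3660,-0.3660,1.7321)
cross product → J_v[:, 1] = (-1.5000,0.8660,-1.0000)
J_ω[:, 1] = z_1
entry J[3][1] = -0.5000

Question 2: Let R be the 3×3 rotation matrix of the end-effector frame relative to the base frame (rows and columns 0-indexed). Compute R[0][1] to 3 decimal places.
-0.750

End-effector y-axis (col 1 of R) = (-0.7500,0.4330,-0.5000)
R[0][1] = -0.7500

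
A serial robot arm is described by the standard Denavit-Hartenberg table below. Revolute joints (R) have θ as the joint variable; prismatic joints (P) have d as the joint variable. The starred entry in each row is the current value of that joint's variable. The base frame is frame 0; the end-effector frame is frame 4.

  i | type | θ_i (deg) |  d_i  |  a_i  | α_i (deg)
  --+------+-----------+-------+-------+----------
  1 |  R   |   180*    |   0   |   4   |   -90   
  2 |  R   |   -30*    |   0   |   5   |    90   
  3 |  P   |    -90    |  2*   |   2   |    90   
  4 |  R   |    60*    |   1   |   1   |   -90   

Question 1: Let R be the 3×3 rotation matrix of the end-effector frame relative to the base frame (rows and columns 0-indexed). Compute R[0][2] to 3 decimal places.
0.250

End-effector z-axis (col 2 of R) = (0.2500,-0.8660,0.4330)
R[0][2] = 0.2500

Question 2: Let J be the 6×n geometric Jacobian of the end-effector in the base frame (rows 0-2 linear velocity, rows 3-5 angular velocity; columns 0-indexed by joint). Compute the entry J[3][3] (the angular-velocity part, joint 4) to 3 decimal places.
0.866

axis z_3 = (0.8660,-0.0000,-0.5000); lever o_n−o_3 = (1.2990,0.5000,0.2500)
cross product → J_v[:, 3] = (0.2500,-0.8660,0.4330)
J_ω[:, 3] = z_3
entry J[3][3] = 0.8660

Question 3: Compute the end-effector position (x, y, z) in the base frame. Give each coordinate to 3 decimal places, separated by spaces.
after link 1: o_1 = (-4.0000, 0.0000, 0.0000)
after link 2: o_2 = (-8.3301, 0.0000, 2.5000)
after link 3: o_3 = (-7.3301, 2.0000, 4.2321)
after link 4: o_4 = (-6.0311, 2.5000, 4.4821)

-6.031 2.500 4.482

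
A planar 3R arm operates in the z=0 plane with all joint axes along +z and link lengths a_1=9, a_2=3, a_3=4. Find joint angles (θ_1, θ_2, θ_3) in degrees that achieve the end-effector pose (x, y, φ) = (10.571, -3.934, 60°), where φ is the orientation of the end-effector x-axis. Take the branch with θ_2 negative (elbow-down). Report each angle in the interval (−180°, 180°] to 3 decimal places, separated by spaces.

wrist centre = target − a_3·(cos φ, sin φ) = (8.5710, -7.3981)
cos θ_2 = (128.1939−9²−3²)/(2·9·3) = 0.7073; θ_2 = -44.9847° (elbow-down)
β = atan2(-7.3981,8.5710) = -40.7993°; ψ = atan2(-2.1208,11.1219) = -10.7957°
θ_1 = β − ψ = -30.0036°
θ_3 = φ − θ_1 − θ_2 = 134.9883° (wrapped to (-180°,180°])

-30.004 -44.985 134.988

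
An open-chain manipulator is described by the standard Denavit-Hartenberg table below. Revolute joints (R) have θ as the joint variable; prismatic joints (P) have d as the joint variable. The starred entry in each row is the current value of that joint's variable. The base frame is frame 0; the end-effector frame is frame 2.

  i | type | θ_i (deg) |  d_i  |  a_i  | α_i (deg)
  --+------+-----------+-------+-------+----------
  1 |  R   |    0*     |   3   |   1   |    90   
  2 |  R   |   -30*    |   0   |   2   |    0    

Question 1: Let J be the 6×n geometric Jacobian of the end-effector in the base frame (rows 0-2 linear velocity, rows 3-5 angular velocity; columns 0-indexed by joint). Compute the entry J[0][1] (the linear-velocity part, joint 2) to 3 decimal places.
1.000

axis z_1 = (0.0000,-1.0000,0.0000); lever o_n−o_1 = (1.7321,-0.0000,-1.0000)
cross product → J_v[:, 1] = (1.0000,0.0000,1.7321)
J_ω[:, 1] = z_1
entry J[0][1] = 1.0000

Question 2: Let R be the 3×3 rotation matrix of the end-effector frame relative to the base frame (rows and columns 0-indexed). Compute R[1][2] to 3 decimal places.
-1.000

End-effector z-axis (col 2 of R) = (0.0000,-1.0000,0.0000)
R[1][2] = -1.0000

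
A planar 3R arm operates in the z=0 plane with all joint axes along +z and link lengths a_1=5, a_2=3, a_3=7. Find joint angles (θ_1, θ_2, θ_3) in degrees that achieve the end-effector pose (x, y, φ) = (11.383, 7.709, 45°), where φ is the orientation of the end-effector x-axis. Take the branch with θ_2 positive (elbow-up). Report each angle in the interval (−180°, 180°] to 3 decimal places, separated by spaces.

wrist centre = target − a_3·(cos φ, sin φ) = (6.4333, 2.7593)
cos θ_2 = (49.0002−5²−3²)/(2·5·3) = 0.5000; θ_2 = 59.9995° (elbow-up)
β = atan2(2.7593,6.4333) = 23.2147°; ψ = atan2(2.5981,6.5000) = 21.7866°
θ_1 = β − ψ = 1.4281°
θ_3 = φ − θ_1 − θ_2 = -16.4276° (wrapped to (-180°,180°])

1.428 60.000 -16.428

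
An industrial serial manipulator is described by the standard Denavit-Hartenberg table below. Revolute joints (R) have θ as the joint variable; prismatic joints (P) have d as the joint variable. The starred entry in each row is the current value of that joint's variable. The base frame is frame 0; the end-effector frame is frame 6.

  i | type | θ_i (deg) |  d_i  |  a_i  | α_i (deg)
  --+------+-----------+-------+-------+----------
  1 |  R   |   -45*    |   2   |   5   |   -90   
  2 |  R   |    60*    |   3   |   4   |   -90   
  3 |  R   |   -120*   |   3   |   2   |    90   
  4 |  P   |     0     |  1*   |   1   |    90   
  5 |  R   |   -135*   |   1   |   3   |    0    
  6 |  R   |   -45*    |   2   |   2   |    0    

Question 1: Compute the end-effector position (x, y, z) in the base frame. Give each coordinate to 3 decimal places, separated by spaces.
7.322 -3.660 -2.791

after link 1: o_1 = (3.5355, -3.5355, 2.0000)
after link 2: o_2 = (7.0711, -2.8284, -1.4641)
after link 3: o_3 = (6.1051, 0.5870, -2.0981)
after link 4: o_4 = (5.8810, 1.3288, -0.9151)
after link 5: o_5 = (6.9689, -0.8572, -2.9246)
after link 6: o_6 = (7.3224, -3.6602, -2.7906)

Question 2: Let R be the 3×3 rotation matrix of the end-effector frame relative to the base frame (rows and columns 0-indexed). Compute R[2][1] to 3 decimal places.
End-effector y-axis (col 1 of R) = (0.6597,0.0474,-0.7500)
R[2][1] = -0.7500

-0.750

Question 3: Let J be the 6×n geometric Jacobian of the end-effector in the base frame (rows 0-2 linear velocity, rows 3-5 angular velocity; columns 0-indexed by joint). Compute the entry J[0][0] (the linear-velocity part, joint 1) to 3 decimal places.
3.660

axis z_0 = ẑ; lever o_n−o_0 = (7.3224,-3.6602,-2.7906)
cross product → J_v[:, 0] = (3.6602,7.3224,-0.0000)
J_ω[:, 0] = z_0
entry J[0][0] = 3.6602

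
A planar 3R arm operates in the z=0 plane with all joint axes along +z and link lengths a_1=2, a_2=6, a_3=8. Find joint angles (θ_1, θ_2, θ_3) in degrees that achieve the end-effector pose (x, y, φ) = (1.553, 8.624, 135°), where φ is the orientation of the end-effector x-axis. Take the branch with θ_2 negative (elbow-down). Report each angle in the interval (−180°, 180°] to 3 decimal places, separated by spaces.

wrist centre = target − a_3·(cos φ, sin φ) = (7.2099, 2.9671)
cos θ_2 = (60.7860−2²−6²)/(2·2·6) = 0.8661; θ_2 = -29.9936° (elbow-down)
β = atan2(2.9671,7.2099) = 22.3691°; ψ = atan2(-2.9994,7.1965) = -22.6258°
θ_1 = β − ψ = 44.9950°
θ_3 = φ − θ_1 − θ_2 = 119.9986° (wrapped to (-180°,180°])

44.995 -29.994 119.999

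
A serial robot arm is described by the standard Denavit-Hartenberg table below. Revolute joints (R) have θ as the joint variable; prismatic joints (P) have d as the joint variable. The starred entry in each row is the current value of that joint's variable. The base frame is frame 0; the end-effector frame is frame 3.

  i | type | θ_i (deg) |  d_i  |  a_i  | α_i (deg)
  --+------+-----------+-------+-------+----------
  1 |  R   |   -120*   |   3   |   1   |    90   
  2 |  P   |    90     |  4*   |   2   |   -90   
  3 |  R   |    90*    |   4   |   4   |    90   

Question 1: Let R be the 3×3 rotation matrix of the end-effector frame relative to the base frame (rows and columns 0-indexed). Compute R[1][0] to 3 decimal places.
-0.500

End-effector x-axis (col 0 of R) = (0.8660,-0.5000,0.0000)
R[1][0] = -0.5000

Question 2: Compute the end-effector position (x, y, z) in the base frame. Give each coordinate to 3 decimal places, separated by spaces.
1.500 2.598 5.000

after link 1: o_1 = (-0.5000, -0.8660, 3.0000)
after link 2: o_2 = (-3.9641, 1.1340, 5.0000)
after link 3: o_3 = (1.5000, 2.5981, 5.0000)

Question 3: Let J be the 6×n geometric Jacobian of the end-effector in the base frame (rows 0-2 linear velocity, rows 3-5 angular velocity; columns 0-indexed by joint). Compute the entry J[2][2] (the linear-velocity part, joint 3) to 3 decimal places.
axis z_2 = (0.5000,0.8660,0.0000); lever o_n−o_2 = (5.4641,1.4641,0.0000)
cross product → J_v[:, 2] = (-0.0000,0.0000,-4.0000)
J_ω[:, 2] = z_2
entry J[2][2] = -4.0000

-4.000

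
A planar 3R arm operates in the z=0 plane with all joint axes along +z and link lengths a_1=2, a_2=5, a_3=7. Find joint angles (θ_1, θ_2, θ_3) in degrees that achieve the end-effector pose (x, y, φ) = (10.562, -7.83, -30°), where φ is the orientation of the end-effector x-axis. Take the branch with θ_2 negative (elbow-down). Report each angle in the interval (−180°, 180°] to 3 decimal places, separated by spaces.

0.007 -60.009 30.002

wrist centre = target − a_3·(cos φ, sin φ) = (4.4998, -4.3300)
cos θ_2 = (38.9973−2²−5²)/(2·2·5) = 0.4999; θ_2 = -60.0089° (elbow-down)
β = atan2(-4.3300,4.4998) = -43.8982°; ψ = atan2(-4.3305,4.4993) = -43.9048°
θ_1 = β − ψ = 0.0066°
θ_3 = φ − θ_1 − θ_2 = 30.0024° (wrapped to (-180°,180°])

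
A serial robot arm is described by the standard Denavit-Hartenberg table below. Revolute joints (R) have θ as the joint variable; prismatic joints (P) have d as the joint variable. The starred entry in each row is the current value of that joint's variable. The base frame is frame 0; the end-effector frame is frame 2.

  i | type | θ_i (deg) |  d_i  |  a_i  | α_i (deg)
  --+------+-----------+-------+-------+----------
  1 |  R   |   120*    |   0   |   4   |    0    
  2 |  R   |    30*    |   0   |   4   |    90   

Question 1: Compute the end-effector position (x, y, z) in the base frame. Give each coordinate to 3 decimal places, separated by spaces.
-5.464 5.464 0.000

after link 1: o_1 = (-2.0000, 3.4641, 0.0000)
after link 2: o_2 = (-5.4641, 5.4641, 0.0000)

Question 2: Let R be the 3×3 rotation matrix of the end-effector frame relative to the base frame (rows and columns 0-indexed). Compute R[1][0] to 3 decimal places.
End-effector x-axis (col 0 of R) = (-0.8660,0.5000,0.0000)
R[1][0] = 0.5000

0.500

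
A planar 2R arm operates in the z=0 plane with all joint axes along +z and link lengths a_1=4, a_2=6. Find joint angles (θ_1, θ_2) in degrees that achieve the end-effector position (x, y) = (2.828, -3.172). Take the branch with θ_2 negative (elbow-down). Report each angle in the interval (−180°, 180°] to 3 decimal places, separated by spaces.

44.991 -135.000

cos θ_2 = (18.0592−4²−6²)/(2·4·6) = -0.7071; θ_2 = -134.9995° (elbow-down)
β = atan2(-3.1720,2.8280) = -48.2814°; ψ = atan2(-4.2427,-0.2426) = -93.2727°
θ_1 = β − ψ = 44.9913°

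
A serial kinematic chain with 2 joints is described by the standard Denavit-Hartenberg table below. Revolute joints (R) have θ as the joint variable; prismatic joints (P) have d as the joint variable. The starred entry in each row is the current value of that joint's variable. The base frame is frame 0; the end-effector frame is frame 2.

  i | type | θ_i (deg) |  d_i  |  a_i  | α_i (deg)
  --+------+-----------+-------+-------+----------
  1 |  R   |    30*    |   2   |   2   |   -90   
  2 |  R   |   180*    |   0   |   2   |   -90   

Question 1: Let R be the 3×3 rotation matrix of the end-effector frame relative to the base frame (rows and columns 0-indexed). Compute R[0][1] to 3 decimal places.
End-effector y-axis (col 1 of R) = (0.5000,-0.8660,0.0000)
R[0][1] = 0.5000

0.500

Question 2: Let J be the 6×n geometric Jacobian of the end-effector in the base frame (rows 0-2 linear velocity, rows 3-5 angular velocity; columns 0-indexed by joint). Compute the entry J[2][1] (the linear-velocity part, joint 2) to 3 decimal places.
2.000

axis z_1 = (-0.5000,0.8660,0.0000); lever o_n−o_1 = (-1.7321,-1.0000,-0.0000)
cross product → J_v[:, 1] = (-0.0000,-0.0000,2.0000)
J_ω[:, 1] = z_1
entry J[2][1] = 2.0000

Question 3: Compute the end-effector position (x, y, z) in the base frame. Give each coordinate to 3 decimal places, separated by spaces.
after link 1: o_1 = (1.7321, 1.0000, 2.0000)
after link 2: o_2 = (-0.0000, 0.0000, 2.0000)

-0.000 0.000 2.000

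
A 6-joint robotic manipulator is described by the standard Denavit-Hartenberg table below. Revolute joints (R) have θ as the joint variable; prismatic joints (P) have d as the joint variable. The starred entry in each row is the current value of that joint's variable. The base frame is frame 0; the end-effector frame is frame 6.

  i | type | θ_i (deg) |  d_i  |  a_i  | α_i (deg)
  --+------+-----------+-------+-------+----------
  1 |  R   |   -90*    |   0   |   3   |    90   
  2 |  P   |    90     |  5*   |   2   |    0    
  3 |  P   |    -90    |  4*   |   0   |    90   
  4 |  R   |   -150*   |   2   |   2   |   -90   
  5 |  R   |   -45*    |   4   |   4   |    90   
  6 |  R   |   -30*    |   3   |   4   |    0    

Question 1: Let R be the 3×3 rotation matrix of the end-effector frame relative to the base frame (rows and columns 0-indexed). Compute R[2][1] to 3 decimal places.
-0.354

End-effector y-axis (col 1 of R) = (0.9268,-0.1268,-0.3536)
R[2][1] = -0.3536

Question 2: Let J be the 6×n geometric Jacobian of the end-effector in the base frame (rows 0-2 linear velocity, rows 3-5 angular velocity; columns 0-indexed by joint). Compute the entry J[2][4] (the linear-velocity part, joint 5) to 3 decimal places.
3.157

axis z_4 = (0.8660,-0.5000,-0.0000); lever o_n−o_4 = (3.3103,1.7337,-7.3992)
cross product → J_v[:, 4] = (3.6996,6.4079,3.1566)
J_ω[:, 4] = z_4
entry J[2][4] = 3.1566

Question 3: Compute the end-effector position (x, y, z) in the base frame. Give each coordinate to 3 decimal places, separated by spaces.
after link 1: o_1 = (0.0000, -3.0000, 0.0000)
after link 2: o_2 = (-5.0000, -3.0000, 2.0000)
after link 3: o_3 = (-9.0000, -3.0000, 2.0000)
after link 4: o_4 = (-8.0000, -1.2679, 0.0000)
after link 5: o_5 = (-3.1217, -0.8185, -2.8284)
after link 6: o_6 = (-4.6897, 0.4657, -7.3992)

-4.690 0.466 -7.399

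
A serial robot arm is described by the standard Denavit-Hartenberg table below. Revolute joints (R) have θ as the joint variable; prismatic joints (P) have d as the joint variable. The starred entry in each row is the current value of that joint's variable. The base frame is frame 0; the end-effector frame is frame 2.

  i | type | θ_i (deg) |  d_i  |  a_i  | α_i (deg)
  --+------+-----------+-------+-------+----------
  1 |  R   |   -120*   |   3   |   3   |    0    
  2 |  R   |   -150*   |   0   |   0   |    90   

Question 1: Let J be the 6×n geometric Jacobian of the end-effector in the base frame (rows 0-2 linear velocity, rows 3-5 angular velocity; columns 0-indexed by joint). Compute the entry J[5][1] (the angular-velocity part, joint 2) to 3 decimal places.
axis z_1 = (0.0000,0.0000,1.0000); lever o_n−o_1 = (0.0000,0.0000,0.0000)
cross product → J_v[:, 1] = (0.0000,0.0000,0.0000)
J_ω[:, 1] = z_1
entry J[5][1] = 1.0000

1.000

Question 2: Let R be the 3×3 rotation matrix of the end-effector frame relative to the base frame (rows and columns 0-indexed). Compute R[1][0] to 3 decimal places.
End-effector x-axis (col 0 of R) = (-0.0000,1.0000,0.0000)
R[1][0] = 1.0000

1.000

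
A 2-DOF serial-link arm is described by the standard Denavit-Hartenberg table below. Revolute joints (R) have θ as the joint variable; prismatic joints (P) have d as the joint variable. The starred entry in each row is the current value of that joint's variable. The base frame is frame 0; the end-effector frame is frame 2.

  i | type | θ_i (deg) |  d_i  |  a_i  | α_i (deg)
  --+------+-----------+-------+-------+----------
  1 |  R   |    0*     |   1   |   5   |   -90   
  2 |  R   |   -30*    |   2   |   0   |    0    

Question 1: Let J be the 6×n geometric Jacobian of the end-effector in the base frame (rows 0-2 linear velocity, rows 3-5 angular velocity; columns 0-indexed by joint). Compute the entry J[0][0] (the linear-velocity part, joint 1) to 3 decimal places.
-2.000

axis z_0 = ẑ; lever o_n−o_0 = (5.0000,2.0000,1.0000)
cross product → J_v[:, 0] = (-2.0000,5.0000,0.0000)
J_ω[:, 0] = z_0
entry J[0][0] = -2.0000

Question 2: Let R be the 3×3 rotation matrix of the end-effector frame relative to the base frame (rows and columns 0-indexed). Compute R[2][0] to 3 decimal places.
End-effector x-axis (col 0 of R) = (0.8660,-0.0000,0.5000)
R[2][0] = 0.5000

0.500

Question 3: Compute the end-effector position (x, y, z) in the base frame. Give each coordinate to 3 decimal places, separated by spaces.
after link 1: o_1 = (5.0000, 0.0000, 1.0000)
after link 2: o_2 = (5.0000, 2.0000, 1.0000)

5.000 2.000 1.000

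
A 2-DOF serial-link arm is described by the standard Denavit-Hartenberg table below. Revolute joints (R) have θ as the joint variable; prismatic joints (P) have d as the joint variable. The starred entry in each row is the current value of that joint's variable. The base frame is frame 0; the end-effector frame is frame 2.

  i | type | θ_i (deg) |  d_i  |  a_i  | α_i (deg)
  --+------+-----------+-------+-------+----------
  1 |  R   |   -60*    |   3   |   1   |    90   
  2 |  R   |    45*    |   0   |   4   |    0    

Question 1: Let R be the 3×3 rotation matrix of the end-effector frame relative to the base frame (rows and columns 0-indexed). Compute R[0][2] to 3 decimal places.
End-effector z-axis (col 2 of R) = (-0.8660,-0.5000,0.0000)
R[0][2] = -0.8660

-0.866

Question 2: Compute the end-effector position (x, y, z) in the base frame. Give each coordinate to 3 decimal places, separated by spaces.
1.914 -3.316 5.828

after link 1: o_1 = (0.5000, -0.8660, 3.0000)
after link 2: o_2 = (1.9142, -3.3155, 5.8284)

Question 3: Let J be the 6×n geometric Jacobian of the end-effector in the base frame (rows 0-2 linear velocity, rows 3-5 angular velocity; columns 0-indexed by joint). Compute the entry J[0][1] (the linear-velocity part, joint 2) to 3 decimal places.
axis z_1 = (-0.8660,-0.5000,0.0000); lever o_n−o_1 = (1.4142,-2.4495,2.8284)
cross product → J_v[:, 1] = (-1.4142,2.4495,2.8284)
J_ω[:, 1] = z_1
entry J[0][1] = -1.4142

-1.414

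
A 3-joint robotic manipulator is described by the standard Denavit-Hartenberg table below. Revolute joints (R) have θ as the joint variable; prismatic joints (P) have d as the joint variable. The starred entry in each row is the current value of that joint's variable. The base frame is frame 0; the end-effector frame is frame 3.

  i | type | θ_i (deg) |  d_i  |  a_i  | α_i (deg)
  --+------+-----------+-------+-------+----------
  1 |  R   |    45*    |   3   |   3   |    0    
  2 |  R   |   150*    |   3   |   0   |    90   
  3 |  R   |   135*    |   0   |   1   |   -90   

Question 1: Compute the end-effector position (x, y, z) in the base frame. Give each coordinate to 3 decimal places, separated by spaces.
after link 1: o_1 = (2.1213, 2.1213, 3.0000)
after link 2: o_2 = (2.1213, 2.1213, 6.0000)
after link 3: o_3 = (2.8043, 2.3043, 6.7071)

2.804 2.304 6.707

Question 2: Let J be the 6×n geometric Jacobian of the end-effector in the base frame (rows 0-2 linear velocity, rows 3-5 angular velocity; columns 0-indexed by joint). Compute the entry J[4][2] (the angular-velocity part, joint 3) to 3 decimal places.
0.966

axis z_2 = (-0.2588,0.9659,0.0000); lever o_n−o_2 = (0.6830,0.1830,0.7071)
cross product → J_v[:, 2] = (0.6830,0.1830,-0.7071)
J_ω[:, 2] = z_2
entry J[4][2] = 0.9659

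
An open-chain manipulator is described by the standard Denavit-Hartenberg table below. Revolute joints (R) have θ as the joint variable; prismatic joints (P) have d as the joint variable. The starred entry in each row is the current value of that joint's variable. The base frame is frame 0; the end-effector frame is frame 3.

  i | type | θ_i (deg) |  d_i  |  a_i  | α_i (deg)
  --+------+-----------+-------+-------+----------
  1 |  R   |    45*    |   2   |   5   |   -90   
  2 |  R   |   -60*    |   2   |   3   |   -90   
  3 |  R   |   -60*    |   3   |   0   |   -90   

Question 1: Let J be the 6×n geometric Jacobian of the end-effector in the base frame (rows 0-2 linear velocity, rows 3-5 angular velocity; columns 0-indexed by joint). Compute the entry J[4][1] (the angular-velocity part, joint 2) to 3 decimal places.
0.707

axis z_1 = (-0.7071,0.7071,0.0000); lever o_n−o_1 = (1.4836,4.3120,1.0981)
cross product → J_v[:, 1] = (0.7765,0.7765,-4.0981)
J_ω[:, 1] = z_1
entry J[4][1] = 0.7071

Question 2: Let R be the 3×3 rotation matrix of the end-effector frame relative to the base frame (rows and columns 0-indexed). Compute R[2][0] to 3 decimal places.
End-effector x-axis (col 0 of R) = (-0.4356,0.7891,0.4330)
R[2][0] = 0.4330

0.433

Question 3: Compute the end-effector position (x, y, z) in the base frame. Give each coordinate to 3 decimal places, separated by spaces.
5.019 7.848 3.098

after link 1: o_1 = (3.5355, 3.5355, 2.0000)
after link 2: o_2 = (3.1820, 6.0104, 4.5981)
after link 3: o_3 = (5.0191, 7.8475, 3.0981)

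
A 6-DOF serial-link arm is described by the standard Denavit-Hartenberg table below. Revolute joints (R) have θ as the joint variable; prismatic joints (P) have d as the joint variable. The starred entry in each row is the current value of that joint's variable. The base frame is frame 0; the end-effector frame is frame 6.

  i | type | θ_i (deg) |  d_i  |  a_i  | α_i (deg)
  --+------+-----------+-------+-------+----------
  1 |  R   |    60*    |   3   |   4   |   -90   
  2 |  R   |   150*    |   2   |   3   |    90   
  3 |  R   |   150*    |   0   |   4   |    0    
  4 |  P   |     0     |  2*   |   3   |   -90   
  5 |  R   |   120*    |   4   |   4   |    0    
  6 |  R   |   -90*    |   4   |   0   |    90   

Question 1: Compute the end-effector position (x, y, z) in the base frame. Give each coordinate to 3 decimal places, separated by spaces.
6.045 5.614 6.933

after link 1: o_1 = (2.0000, 3.4641, 3.0000)
after link 2: o_2 = (-1.0311, 2.2141, 1.5000)
after link 3: o_3 = (-1.2631, 5.8122, 3.2321)
after link 4: o_4 = (-0.9372, 9.3768, 2.7990)
after link 5: o_5 = (2.1788, 5.8457, 5.9330)
after link 6: o_6 = (6.0449, 5.6136, 6.9330)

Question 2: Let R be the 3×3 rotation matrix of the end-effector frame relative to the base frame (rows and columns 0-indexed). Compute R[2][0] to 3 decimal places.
0.808

End-effector x-axis (col 0 of R) = (-0.1752,0.5625,0.8080)
R[2][0] = 0.8080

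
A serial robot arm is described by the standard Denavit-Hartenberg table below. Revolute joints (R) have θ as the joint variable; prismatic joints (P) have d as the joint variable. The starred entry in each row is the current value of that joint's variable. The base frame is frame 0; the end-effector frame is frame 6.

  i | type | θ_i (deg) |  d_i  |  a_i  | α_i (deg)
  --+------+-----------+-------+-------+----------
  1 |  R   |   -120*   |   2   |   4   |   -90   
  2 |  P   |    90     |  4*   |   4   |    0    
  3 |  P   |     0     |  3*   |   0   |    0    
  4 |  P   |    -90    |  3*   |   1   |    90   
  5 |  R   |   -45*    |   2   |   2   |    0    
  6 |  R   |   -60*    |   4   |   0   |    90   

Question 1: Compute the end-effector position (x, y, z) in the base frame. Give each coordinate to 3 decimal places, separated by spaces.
4.228 -9.848 4.000

after link 1: o_1 = (-2.0000, -3.4641, 2.0000)
after link 2: o_2 = (1.4641, -5.4641, -2.0000)
after link 3: o_3 = (4.0622, -6.9641, -2.0000)
after link 4: o_4 = (6.1603, -9.3301, -2.0000)
after link 5: o_5 = (4.2284, -9.8478, 0.0000)
after link 6: o_6 = (4.2284, -9.8478, 4.0000)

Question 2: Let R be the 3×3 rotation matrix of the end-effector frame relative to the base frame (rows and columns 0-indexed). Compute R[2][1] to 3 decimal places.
End-effector y-axis (col 1 of R) = (-0.0000,-0.0000,1.0000)
R[2][1] = 1.0000

1.000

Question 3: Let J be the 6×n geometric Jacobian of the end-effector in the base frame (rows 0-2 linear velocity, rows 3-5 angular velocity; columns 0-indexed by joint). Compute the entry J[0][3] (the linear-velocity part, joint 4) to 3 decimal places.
0.866

prismatic axis z_3 = (0.8660,-0.5000,0.0000)
J_v[:, 3] = z_3; J_ω[:, 3] = (0,0,0)
entry J[0][3] = 0.8660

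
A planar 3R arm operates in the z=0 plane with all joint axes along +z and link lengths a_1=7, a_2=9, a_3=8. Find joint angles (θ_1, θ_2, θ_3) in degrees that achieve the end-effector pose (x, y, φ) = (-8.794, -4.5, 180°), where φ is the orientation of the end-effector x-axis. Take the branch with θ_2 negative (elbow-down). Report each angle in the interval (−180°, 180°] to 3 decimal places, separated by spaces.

wrist centre = target − a_3·(cos φ, sin φ) = (-0.7940, -4.5000)
cos θ_2 = (20.8804−7²−9²)/(2·7·9) = -0.8660; θ_2 = -150.0003° (elbow-down)
β = atan2(-4.5000,-0.7940) = -100.0065°; ψ = atan2(-4.5000,-0.7943) = -100.0098°
θ_1 = β − ψ = 0.0032°
θ_3 = φ − θ_1 − θ_2 = -30.0029° (wrapped to (-180°,180°])

0.003 -150.000 -30.003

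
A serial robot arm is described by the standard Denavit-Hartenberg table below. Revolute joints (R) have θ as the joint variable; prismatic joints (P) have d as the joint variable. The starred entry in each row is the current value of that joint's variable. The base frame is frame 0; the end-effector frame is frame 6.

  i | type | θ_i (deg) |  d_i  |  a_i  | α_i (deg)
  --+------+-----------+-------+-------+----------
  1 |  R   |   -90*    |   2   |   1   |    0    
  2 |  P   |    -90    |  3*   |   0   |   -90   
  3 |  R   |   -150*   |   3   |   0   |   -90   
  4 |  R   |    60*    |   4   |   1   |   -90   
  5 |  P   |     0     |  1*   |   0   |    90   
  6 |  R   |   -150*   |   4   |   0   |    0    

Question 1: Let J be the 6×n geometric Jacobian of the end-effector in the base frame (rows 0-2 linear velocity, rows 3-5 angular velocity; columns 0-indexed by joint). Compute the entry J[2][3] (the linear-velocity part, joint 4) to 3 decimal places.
axis z_3 = (-0.5000,-0.0000,0.8660); lever o_n−o_3 = (-4.3170,1.3660,6.7452)
cross product → J_v[:, 3] = (-1.1830,-0.3660,-0.6830)
J_ω[:, 3] = z_3
entry J[2][3] = -0.6830

-0.683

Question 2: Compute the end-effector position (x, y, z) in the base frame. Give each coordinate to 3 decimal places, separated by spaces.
-4.317 -2.634 11.745

after link 1: o_1 = (0.0000, -1.0000, 2.0000)
after link 2: o_2 = (0.0000, -1.0000, 5.0000)
after link 3: o_3 = (0.0000, -4.0000, 5.0000)
after link 4: o_4 = (-1.5670, -3.1340, 8.7141)
after link 5: o_5 = (-2.3170, -2.6340, 8.2811)
after link 6: o_6 = (-4.3170, -2.6340, 11.7452)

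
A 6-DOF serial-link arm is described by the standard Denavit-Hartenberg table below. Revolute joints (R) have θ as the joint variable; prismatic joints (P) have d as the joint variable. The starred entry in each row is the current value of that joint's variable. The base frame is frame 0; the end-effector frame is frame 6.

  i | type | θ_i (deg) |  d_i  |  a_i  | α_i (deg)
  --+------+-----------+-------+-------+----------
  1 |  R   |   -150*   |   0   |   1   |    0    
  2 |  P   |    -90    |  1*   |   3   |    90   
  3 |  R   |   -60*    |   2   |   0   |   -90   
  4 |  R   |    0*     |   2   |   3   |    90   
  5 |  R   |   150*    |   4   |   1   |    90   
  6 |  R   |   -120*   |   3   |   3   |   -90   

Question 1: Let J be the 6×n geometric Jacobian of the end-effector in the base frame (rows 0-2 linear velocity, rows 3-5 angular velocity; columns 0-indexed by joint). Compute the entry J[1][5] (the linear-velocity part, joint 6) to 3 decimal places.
axis z_5 = (-0.5000,0.8660,0.0000); lever o_n−o_5 = (-3.7500,1.2990,-1.5000)
cross product → J_v[:, 5] = (-1.2990,-0.7500,2.5981)
J_ω[:, 5] = z_5
entry J[1][5] = -0.7500

-0.750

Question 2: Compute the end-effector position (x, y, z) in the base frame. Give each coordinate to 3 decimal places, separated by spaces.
after link 1: o_1 = (-0.8660, -0.5000, 0.0000)
after link 2: o_2 = (-2.3660, 2.0981, 1.0000)
after link 3: o_3 = (-0.6340, 3.0981, 1.0000)
after link 4: o_4 = (-2.2500, 5.8971, -0.5981)
after link 5: o_5 = (1.2141, 7.8971, 0.4019)
after link 6: o_6 = (-2.5359, 9.1962, -1.0981)

-2.536 9.196 -1.098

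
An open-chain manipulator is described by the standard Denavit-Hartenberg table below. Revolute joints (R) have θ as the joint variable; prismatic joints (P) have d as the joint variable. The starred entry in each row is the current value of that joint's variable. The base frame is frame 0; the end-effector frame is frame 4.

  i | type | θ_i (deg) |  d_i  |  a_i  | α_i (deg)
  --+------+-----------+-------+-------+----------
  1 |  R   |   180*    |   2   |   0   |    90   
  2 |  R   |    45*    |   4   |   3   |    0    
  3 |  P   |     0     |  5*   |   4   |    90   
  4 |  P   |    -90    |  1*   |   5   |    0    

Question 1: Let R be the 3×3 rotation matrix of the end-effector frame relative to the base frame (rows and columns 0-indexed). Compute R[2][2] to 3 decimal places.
End-effector z-axis (col 2 of R) = (-0.7071,0.0000,-0.7071)
R[2][2] = -0.7071

-0.707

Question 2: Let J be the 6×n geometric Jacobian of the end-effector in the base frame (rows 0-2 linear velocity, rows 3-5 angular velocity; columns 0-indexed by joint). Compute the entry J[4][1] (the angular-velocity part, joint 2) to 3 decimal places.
axis z_1 = (0.0000,1.0000,0.0000); lever o_n−o_1 = (-5.6569,4.0000,4.2426)
cross product → J_v[:, 1] = (4.2426,-0.0000,5.6569)
J_ω[:, 1] = z_1
entry J[4][1] = 1.0000

1.000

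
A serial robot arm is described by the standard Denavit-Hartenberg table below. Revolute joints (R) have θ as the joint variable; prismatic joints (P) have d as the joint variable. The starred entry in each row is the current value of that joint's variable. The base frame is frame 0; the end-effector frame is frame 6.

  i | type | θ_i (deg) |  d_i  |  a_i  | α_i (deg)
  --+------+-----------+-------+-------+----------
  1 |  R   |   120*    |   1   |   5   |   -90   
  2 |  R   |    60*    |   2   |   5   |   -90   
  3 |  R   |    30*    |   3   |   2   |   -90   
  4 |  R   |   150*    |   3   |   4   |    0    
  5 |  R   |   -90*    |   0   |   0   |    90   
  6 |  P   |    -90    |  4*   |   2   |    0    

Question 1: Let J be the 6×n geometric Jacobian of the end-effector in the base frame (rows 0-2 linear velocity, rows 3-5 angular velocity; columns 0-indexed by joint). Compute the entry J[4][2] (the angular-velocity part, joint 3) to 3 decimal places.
-0.750

axis z_2 = (0.4330,-0.7500,-0.5000); lever o_n−o_2 = (2.6071,-0.7835,-2.5670)
cross product → J_v[:, 2] = (1.5335,-0.1920,1.6160)
J_ω[:, 2] = z_2
entry J[4][2] = -0.7500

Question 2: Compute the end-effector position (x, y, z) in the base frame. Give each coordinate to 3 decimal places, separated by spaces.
-2.875 4.712 -5.897

after link 1: o_1 = (-2.5000, 4.3301, 1.0000)
after link 2: o_2 = (-5.4821, 5.4952, -3.3301)
after link 3: o_3 = (-3.7500, 4.4952, -6.3301)
after link 4: o_4 = (-2.7410, 4.4796, -1.4330)
after link 5: o_5 = (-2.7410, 4.4796, -1.4330)
after link 6: o_6 = (-2.8750, 4.7117, -5.8971)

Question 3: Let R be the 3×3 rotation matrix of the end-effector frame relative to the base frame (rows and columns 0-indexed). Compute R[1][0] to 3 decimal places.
-0.217

End-effector x-axis (col 0 of R) = (-0.8750,-0.2165,-0.4330)
R[1][0] = -0.2165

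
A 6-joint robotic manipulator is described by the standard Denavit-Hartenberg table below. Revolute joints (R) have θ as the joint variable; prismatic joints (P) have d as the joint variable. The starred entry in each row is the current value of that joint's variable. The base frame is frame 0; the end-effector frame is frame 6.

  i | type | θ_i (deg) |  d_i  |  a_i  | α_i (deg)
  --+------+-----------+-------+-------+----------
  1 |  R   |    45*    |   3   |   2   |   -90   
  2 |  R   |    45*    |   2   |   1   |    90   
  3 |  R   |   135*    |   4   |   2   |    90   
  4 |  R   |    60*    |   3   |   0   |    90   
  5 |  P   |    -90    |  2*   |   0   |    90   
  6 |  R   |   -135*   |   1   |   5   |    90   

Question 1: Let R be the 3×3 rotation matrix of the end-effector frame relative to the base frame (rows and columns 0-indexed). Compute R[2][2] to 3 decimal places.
-0.297

End-effector z-axis (col 2 of R) = (-0.8030,0.5165,-0.2974)
R[2][2] = -0.2974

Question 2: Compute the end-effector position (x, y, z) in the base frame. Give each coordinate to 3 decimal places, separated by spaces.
after link 1: o_1 = (1.4142, 1.4142, 3.0000)
after link 2: o_2 = (0.5000, 3.3284, 2.2929)
after link 3: o_3 = (0.7929, 5.6213, 6.1213)
after link 4: o_4 = (0.3536, 8.1820, 4.6213)
after link 5: o_5 = (-1.6248, 7.9356, 4.7802)
after link 6: o_6 = (1.3485, 10.8826, 1.8692)

1.348 10.883 1.869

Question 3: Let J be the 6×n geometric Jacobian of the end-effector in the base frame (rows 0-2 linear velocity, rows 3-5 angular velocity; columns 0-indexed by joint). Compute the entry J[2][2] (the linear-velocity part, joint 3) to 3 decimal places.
3.353

axis z_2 = (0.5000,0.5000,0.7071); lever o_n−o_2 = (0.8485,7.5542,-0.4237)
cross product → J_v[:, 2] = (-5.5535,0.8118,3.3529)
J_ω[:, 2] = z_2
entry J[2][2] = 3.3529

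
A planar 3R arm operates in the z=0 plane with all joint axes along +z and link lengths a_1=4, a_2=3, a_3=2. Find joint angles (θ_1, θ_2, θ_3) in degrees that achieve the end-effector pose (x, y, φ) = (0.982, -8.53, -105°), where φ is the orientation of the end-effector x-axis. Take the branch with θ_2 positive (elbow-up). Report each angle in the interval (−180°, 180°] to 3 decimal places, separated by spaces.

-90.003 30.001 -44.997

wrist centre = target − a_3·(cos φ, sin φ) = (1.4996, -6.5981)
cos θ_2 = (45.7845−4²−3²)/(2·4·3) = 0.8660; θ_2 = 30.0006° (elbow-up)
β = atan2(-6.5981,1.4996) = -77.1952°; ψ = atan2(1.5000,6.5981) = 12.8081°
θ_1 = β − ψ = -90.0034°
θ_3 = φ − θ_1 − θ_2 = -44.9972° (wrapped to (-180°,180°])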